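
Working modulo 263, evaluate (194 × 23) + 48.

194 × 23 = 4462 ≡ 254 (mod 263)
254 + 48 = 302 ≡ 39 (mod 263)

39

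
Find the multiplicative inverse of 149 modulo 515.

159

515 = 3·149 + 68
149 = 2·68 + 13
68 = 5·13 + 3
13 = 4·3 + 1
3 = 3·1 + 0
gcd(149, 515) = 1, so the inverse exists.
Back-substitute for 1:
1 = 1·13 − 4·3
  = −4·68 + 21·13
  = 21·149 − 46·68
  = −46·515 + 159·149
So 149⁻¹ ≡ 159 (mod 515).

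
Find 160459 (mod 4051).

2470

160459 = 39×4051 + 2470, so 160459 ≡ 2470 (mod 4051).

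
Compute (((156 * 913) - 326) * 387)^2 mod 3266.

288

156 * 913 = 142428 ≡ 1990 (mod 3266)
1990 - 326 = 1664
1664 * 387 = 643968 ≡ 566 (mod 3266)
(566)^2 ≡ 288 (mod 3266)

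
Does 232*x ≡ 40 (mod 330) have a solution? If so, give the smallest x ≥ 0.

40

gcd(232, 330) = 2, and 2 | 40, so solutions exist.
Divide through by 2: 116*x mod 165 = 20.
116⁻¹ ≡ 101 (mod 165).
x ≡ 101*20 ≡ 40 (mod 165).
The smallest non-negative solution is x = 40.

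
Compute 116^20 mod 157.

39

116^1 ≡ 116 (mod 157)
116^2 ≡ 116^2 = 13456 ≡ 111 (mod 157)
116^4 ≡ 111^2 = 12321 ≡ 75 (mod 157)
116^8 ≡ 75^2 = 5625 ≡ 130 (mod 157)
116^16 ≡ 130^2 = 16900 ≡ 101 (mod 157)
116^20 = 116^16 × 116^4 ≡ 101 × 75 (mod 157).
101 × 75 = 7575 ≡ 39 (mod 157).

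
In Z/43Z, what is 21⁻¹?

Run the extended Euclidean algorithm:
43 = 2×21 + 1
21 = 21×1 + 0
gcd(21, 43) = 1, so the inverse exists.
Bézout: 1 = 1×43 − 2×21.
So 21⁻¹ ≡ −2 ≡ 41 (mod 43).

41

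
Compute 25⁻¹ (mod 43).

Run the extended Euclidean algorithm:
43 = 1·25 + 18
25 = 1·18 + 7
18 = 2·7 + 4
7 = 1·4 + 3
4 = 1·3 + 1
3 = 3·1 + 0
gcd(25, 43) = 1, so the inverse exists.
Back-substitute for 1:
1 = 1·4 − 1·3
  = −1·7 + 2·4
  = 2·18 − 5·7
  = −5·25 + 7·18
  = 7·43 − 12·25
So 25⁻¹ ≡ −12 ≡ 31 (mod 43).

31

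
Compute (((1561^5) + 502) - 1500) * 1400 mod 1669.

(1561)^5 ≡ 1068 (mod 1669)
1068 + 502 = 1570
1570 - 1500 = 70
70 * 1400 = 98000 ≡ 1198 (mod 1669)

1198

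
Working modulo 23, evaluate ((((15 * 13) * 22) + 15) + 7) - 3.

15 * 13 = 195 ≡ 11 (mod 23)
11 * 22 = 242 ≡ 12 (mod 23)
12 + 15 = 27 ≡ 4 (mod 23)
4 + 7 = 11
11 - 3 = 8

8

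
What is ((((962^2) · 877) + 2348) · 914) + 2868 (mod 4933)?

(962)^2 ≡ 2973 (mod 4933)
2973 · 877 = 2607321 ≡ 2697 (mod 4933)
2697 + 2348 = 5045 ≡ 112 (mod 4933)
112 · 914 = 102368 ≡ 3708 (mod 4933)
3708 + 2868 = 6576 ≡ 1643 (mod 4933)

1643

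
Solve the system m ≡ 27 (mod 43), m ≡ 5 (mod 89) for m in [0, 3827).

3209

43⁻¹ mod 89: 43·29 ≡ 1 (mod 89), so 43⁻¹ ≡ 29.
m = 27 + 43·((5 − 27)·29 mod 89) = 27 + 43·74 = 3209.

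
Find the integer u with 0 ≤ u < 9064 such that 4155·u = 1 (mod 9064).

Run the extended Euclidean algorithm:
9064 = 2×4155 + 754
4155 = 5×754 + 385
754 = 1×385 + 369
385 = 1×369 + 16
369 = 23×16 + 1
16 = 16×1 + 0
gcd(4155, 9064) = 1, so the inverse exists.
Back-substitute for 1:
1 = 1×369 − 23×16
  = −23×385 + 24×369
  = 24×754 − 47×385
  = −47×4155 + 259×754
  = 259×9064 − 565×4155
So 4155⁻¹ ≡ −565 ≡ 8499 (mod 9064).

8499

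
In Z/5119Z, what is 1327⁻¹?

5119 = 3*1327 + 1138
1327 = 1*1138 + 189
1138 = 6*189 + 4
189 = 47*4 + 1
4 = 4*1 + 0
gcd(1327, 5119) = 1, so the inverse exists.
Back-substitute for 1:
1 = 1*189 − 47*4
  = −47*1138 + 283*189
  = 283*1327 − 330*1138
  = −330*5119 + 1273*1327
So 1327⁻¹ ≡ 1273 (mod 5119).

1273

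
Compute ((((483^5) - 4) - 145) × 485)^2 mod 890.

(483)^5 ≡ 693 (mod 890)
693 - 4 = 689
689 - 145 = 544
544 × 485 = 263840 ≡ 400 (mod 890)
(400)^2 ≡ 690 (mod 890)

690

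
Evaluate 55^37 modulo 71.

28

By square-and-multiply:
37 in binary is 100101, i.e. 37 = 32 + 4 + 1.
55^1 ≡ 55 (mod 71)
55^2 ≡ 55^2 = 3025 ≡ 43 (mod 71)
55^4 ≡ 43^2 = 1849 ≡ 3 (mod 71)
55^8 ≡ 3^2 = 9 (mod 71)
55^16 ≡ 9^2 = 81 ≡ 10 (mod 71)
55^32 ≡ 10^2 = 100 ≡ 29 (mod 71)
55^37 = 55^32 * 55^4 * 55^1 ≡ 29 * 3 * 55 (mod 71).
Accumulate the product:
29 * 3 = 87 ≡ 16
16 * 55 = 880 ≡ 28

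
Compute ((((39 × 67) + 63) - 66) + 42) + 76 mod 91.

89

39 × 67 = 2613 ≡ 65 (mod 91)
65 + 63 = 128 ≡ 37 (mod 91)
37 - 66 = -29 ≡ 62 (mod 91)
62 + 42 = 104 ≡ 13 (mod 91)
13 + 76 = 89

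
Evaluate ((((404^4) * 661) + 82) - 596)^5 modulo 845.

(404)^4 ≡ 261 (mod 845)
261 * 661 = 172521 ≡ 141 (mod 845)
141 + 82 = 223
223 - 596 = -373 ≡ 472 (mod 845)
(472)^5 ≡ 452 (mod 845)

452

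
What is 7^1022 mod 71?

Using repeated squaring:
1022 in binary is 1111111110, i.e. 1022 = 512 + 256 + 128 + 64 + 32 + 16 + 8 + 4 + 2.
7^1 ≡ 7 (mod 71)
7^2 ≡ 7^2 = 49 (mod 71)
7^4 ≡ 49^2 = 2401 ≡ 58 (mod 71)
7^8 ≡ 58^2 = 3364 ≡ 27 (mod 71)
7^16 ≡ 27^2 = 729 ≡ 19 (mod 71)
7^32 ≡ 19^2 = 361 ≡ 6 (mod 71)
7^64 ≡ 6^2 = 36 (mod 71)
7^128 ≡ 36^2 = 1296 ≡ 18 (mod 71)
7^256 ≡ 18^2 = 324 ≡ 40 (mod 71)
7^512 ≡ 40^2 = 1600 ≡ 38 (mod 71)
7^1022 = 7^512 · 7^256 · 7^128 · 7^64 · 7^32 · 7^16 · 7^8 · 7^4 · 7^2 ≡ 38 · 40 · 18 · 36 · 6 · 19 · 27 · 58 · 49 (mod 71).
Accumulate the product:
38 · 40 = 1520 ≡ 29
29 · 18 = 522 ≡ 25
25 · 36 = 900 ≡ 48
48 · 6 = 288 ≡ 4
4 · 19 = 76 ≡ 5
5 · 27 = 135 ≡ 64
64 · 58 = 3712 ≡ 20
20 · 49 = 980 ≡ 57

57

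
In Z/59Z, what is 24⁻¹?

By the extended Euclidean algorithm:
59 = 2·24 + 11
24 = 2·11 + 2
11 = 5·2 + 1
2 = 2·1 + 0
gcd(24, 59) = 1, so the inverse exists.
Back-substitute for 1:
1 = 1·11 − 5·2
  = −5·24 + 11·11
  = 11·59 − 27·24
So 24⁻¹ ≡ −27 ≡ 32 (mod 59).

32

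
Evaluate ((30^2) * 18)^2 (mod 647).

(30)^2 ≡ 253 (mod 647)
253 * 18 = 4554 ≡ 25 (mod 647)
(25)^2 ≡ 625 (mod 647)

625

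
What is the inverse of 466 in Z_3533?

Apply the Euclidean algorithm and back-substitute:
3533 = 7×466 + 271
466 = 1×271 + 195
271 = 1×195 + 76
195 = 2×76 + 43
76 = 1×43 + 33
43 = 1×33 + 10
33 = 3×10 + 3
10 = 3×3 + 1
3 = 3×1 + 0
gcd(466, 3533) = 1, so the inverse exists.
Back-substitute for 1:
1 = 1×10 − 3×3
  = −3×33 + 10×10
  = 10×43 − 13×33
  = −13×76 + 23×43
  = 23×195 − 59×76
  = −59×271 + 82×195
  = 82×466 − 141×271
  = −141×3533 + 1069×466
So 466⁻¹ ≡ 1069 (mod 3533).

1069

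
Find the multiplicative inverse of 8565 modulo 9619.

2893

Run the extended Euclidean algorithm:
9619 = 1*8565 + 1054
8565 = 8*1054 + 133
1054 = 7*133 + 123
133 = 1*123 + 10
123 = 12*10 + 3
10 = 3*3 + 1
3 = 3*1 + 0
gcd(8565, 9619) = 1, so the inverse exists.
Back-substitute for 1:
1 = 1*10 − 3*3
  = −3*123 + 37*10
  = 37*133 − 40*123
  = −40*1054 + 317*133
  = 317*8565 − 2576*1054
  = −2576*9619 + 2893*8565
So 8565⁻¹ ≡ 2893 (mod 9619).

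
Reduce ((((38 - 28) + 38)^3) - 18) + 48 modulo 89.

84

38 - 28 = 10
10 + 38 = 48
(48)^3 ≡ 54 (mod 89)
54 - 18 = 36
36 + 48 = 84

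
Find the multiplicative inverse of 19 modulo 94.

94 = 4·19 + 18
19 = 1·18 + 1
18 = 18·1 + 0
gcd(19, 94) = 1, so the inverse exists.
Back-substitute for 1:
1 = 1·19 − 1·18
  = −1·94 + 5·19
So 19⁻¹ ≡ 5 (mod 94).

5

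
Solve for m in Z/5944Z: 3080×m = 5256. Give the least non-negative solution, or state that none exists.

gcd(3080, 5944) = 8, and 8 | 5256, so solutions exist.
Divide through by 8: 385×m mod 743 = 657.
385⁻¹ ≡ 633 (mod 743).
m ≡ 633×657 ≡ 544 (mod 743).
The smallest non-negative solution is m = 544.

544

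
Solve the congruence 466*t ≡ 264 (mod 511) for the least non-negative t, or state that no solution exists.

gcd(466, 511) = 1, so a unique solution mod 511 exists.
466⁻¹ ≡ 352 (mod 511).
t ≡ 352*264 ≡ 437 (mod 511).

437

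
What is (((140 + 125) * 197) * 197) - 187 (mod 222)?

48

140 + 125 = 265 ≡ 43 (mod 222)
43 * 197 = 8471 ≡ 35 (mod 222)
35 * 197 = 6895 ≡ 13 (mod 222)
13 - 187 = -174 ≡ 48 (mod 222)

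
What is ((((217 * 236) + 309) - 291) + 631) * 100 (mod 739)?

537

217 * 236 = 51212 ≡ 221 (mod 739)
221 + 309 = 530
530 - 291 = 239
239 + 631 = 870 ≡ 131 (mod 739)
131 * 100 = 13100 ≡ 537 (mod 739)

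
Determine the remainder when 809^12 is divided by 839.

Compute successive squares:
809^1 ≡ 809 (mod 839)
809^2 ≡ 809^2 = 654481 ≡ 61 (mod 839)
809^4 ≡ 61^2 = 3721 ≡ 365 (mod 839)
809^8 ≡ 365^2 = 133225 ≡ 663 (mod 839)
809^12 = 809^8 · 809^4 ≡ 663 · 365 (mod 839).
663 · 365 = 241995 ≡ 363 (mod 839).

363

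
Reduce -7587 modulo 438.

-7587 = -18*438 + 297, so -7587 ≡ 297 (mod 438).

297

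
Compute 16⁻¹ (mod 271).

Run the extended Euclidean algorithm:
271 = 16*16 + 15
16 = 1*15 + 1
15 = 15*1 + 0
gcd(16, 271) = 1, so the inverse exists.
Back-substitute for 1:
1 = 1*16 − 1*15
  = −1*271 + 17*16
So 16⁻¹ ≡ 17 (mod 271).

17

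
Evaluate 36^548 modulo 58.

20

548 in binary is 1000100100, i.e. 548 = 512 + 32 + 4.
36^1 ≡ 36 (mod 58)
36^2 ≡ 36^2 = 1296 ≡ 20 (mod 58)
36^4 ≡ 20^2 = 400 ≡ 52 (mod 58)
36^8 ≡ 52^2 = 2704 ≡ 36 (mod 58)
36^16 ≡ 36^2 = 1296 ≡ 20 (mod 58)
36^32 ≡ 20^2 = 400 ≡ 52 (mod 58)
36^64 ≡ 52^2 = 2704 ≡ 36 (mod 58)
36^128 ≡ 36^2 = 1296 ≡ 20 (mod 58)
36^256 ≡ 20^2 = 400 ≡ 52 (mod 58)
36^512 ≡ 52^2 = 2704 ≡ 36 (mod 58)
36^548 = 36^512 × 36^32 × 36^4 ≡ 36 × 52 × 52 (mod 58).
Accumulate the product:
36 × 52 = 1872 ≡ 16
16 × 52 = 832 ≡ 20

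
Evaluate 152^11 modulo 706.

402

Using repeated squaring:
11 in binary is 1011, i.e. 11 = 8 + 2 + 1.
152^1 ≡ 152 (mod 706)
152^2 ≡ 152^2 = 23104 ≡ 512 (mod 706)
152^4 ≡ 512^2 = 262144 ≡ 218 (mod 706)
152^8 ≡ 218^2 = 47524 ≡ 222 (mod 706)
152^11 = 152^8 · 152^2 · 152^1 ≡ 222 · 512 · 152 (mod 706).
Accumulate the product:
222 · 512 = 113664 ≡ 704
704 · 152 = 107008 ≡ 402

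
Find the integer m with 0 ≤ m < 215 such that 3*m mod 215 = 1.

215 = 71·3 + 2
3 = 1·2 + 1
2 = 2·1 + 0
gcd(3, 215) = 1, so the inverse exists.
Bézout: 1 = −1·215 + 72·3.
So 3⁻¹ ≡ 72 (mod 215).

72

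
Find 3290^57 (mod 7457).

4095

3290^1 ≡ 3290 (mod 7457)
3290^2 ≡ 3290^2 = 10824100 ≡ 3993 (mod 7457)
3290^4 ≡ 3993^2 = 15944049 ≡ 983 (mod 7457)
3290^8 ≡ 983^2 = 966289 ≡ 4336 (mod 7457)
3290^16 ≡ 4336^2 = 18800896 ≡ 1799 (mod 7457)
3290^32 ≡ 1799^2 = 3236401 ≡ 63 (mod 7457)
3290^57 = 3290^32 · 3290^16 · 3290^8 · 3290^1 ≡ 63 · 1799 · 4336 · 3290 (mod 7457).
Accumulate the product:
63 · 1799 = 113337 ≡ 1482
1482 · 4336 = 6425952 ≡ 5475
5475 · 3290 = 18012750 ≡ 4095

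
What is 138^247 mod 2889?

138^1 ≡ 138 (mod 2889)
138^2 ≡ 138^2 = 19044 ≡ 1710 (mod 2889)
138^4 ≡ 1710^2 = 2924100 ≡ 432 (mod 2889)
138^8 ≡ 432^2 = 186624 ≡ 1728 (mod 2889)
138^16 ≡ 1728^2 = 2985984 ≡ 1647 (mod 2889)
138^32 ≡ 1647^2 = 2712609 ≡ 2727 (mod 2889)
138^64 ≡ 2727^2 = 7436529 ≡ 243 (mod 2889)
138^128 ≡ 243^2 = 59049 ≡ 1269 (mod 2889)
138^247 = 138^128 · 138^64 · 138^32 · 138^16 · 138^4 · 138^2 · 138^1 ≡ 1269 · 243 · 2727 · 1647 · 432 · 1710 · 138 (mod 2889).
Accumulate the product:
1269 · 243 = 308367 ≡ 2133
2133 · 2727 = 5816691 ≡ 1134
1134 · 1647 = 1867698 ≡ 1404
1404 · 432 = 606528 ≡ 2727
2727 · 1710 = 4663170 ≡ 324
324 · 138 = 44712 ≡ 1377

1377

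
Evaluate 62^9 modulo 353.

By square-and-multiply:
9 in binary is 1001, i.e. 9 = 8 + 1.
62^1 ≡ 62 (mod 353)
62^2 ≡ 62^2 = 3844 ≡ 314 (mod 353)
62^4 ≡ 314^2 = 98596 ≡ 109 (mod 353)
62^8 ≡ 109^2 = 11881 ≡ 232 (mod 353)
62^9 = 62^8 * 62^1 ≡ 232 * 62 (mod 353).
232 * 62 = 14384 ≡ 264 (mod 353).

264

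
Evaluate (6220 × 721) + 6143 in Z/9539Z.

7433

6220 × 721 = 4484620 ≡ 1290 (mod 9539)
1290 + 6143 = 7433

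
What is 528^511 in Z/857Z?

511 in binary is 111111111, i.e. 511 = 256 + 128 + 64 + 32 + 16 + 8 + 4 + 2 + 1.
528^1 ≡ 528 (mod 857)
528^2 ≡ 528^2 = 278784 ≡ 259 (mod 857)
528^4 ≡ 259^2 = 67081 ≡ 235 (mod 857)
528^8 ≡ 235^2 = 55225 ≡ 377 (mod 857)
528^16 ≡ 377^2 = 142129 ≡ 724 (mod 857)
528^32 ≡ 724^2 = 524176 ≡ 549 (mod 857)
528^64 ≡ 549^2 = 301401 ≡ 594 (mod 857)
528^128 ≡ 594^2 = 352836 ≡ 609 (mod 857)
528^256 ≡ 609^2 = 370881 ≡ 657 (mod 857)
528^511 = 528^256 · 528^128 · 528^64 · 528^32 · 528^16 · 528^8 · 528^4 · 528^2 · 528^1 ≡ 657 · 609 · 594 · 549 · 724 · 377 · 235 · 259 · 528 (mod 857).
Accumulate the product:
657 · 609 = 400113 ≡ 751
751 · 594 = 446094 ≡ 454
454 · 549 = 249246 ≡ 716
716 · 724 = 518384 ≡ 756
756 · 377 = 285012 ≡ 488
488 · 235 = 114680 ≡ 699
699 · 259 = 181041 ≡ 214
214 · 528 = 112992 ≡ 725

725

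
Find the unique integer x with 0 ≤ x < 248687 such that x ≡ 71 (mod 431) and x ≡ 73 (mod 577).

431⁻¹ mod 577: 431*494 ≡ 1 (mod 577), so 431⁻¹ ≡ 494.
x = 71 + 431*((73 − 71)*494 mod 577) = 71 + 431*411 = 177212.
Check: 177212 mod 431 = 71, 177212 mod 577 = 73. ✓

177212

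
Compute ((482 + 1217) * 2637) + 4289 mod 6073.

2678

482 + 1217 = 1699
1699 * 2637 = 4480263 ≡ 4462 (mod 6073)
4462 + 4289 = 8751 ≡ 2678 (mod 6073)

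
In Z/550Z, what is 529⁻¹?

550 = 1×529 + 21
529 = 25×21 + 4
21 = 5×4 + 1
4 = 4×1 + 0
gcd(529, 550) = 1, so the inverse exists.
Bézout: 1 = 126×550 − 131×529.
So 529⁻¹ ≡ −131 ≡ 419 (mod 550).

419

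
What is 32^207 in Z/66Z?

32

32^1 ≡ 32 (mod 66)
32^2 ≡ 32^2 = 1024 ≡ 34 (mod 66)
32^4 ≡ 34^2 = 1156 ≡ 34 (mod 66)
32^8 ≡ 34^2 = 1156 ≡ 34 (mod 66)
32^16 ≡ 34^2 = 1156 ≡ 34 (mod 66)
32^32 ≡ 34^2 = 1156 ≡ 34 (mod 66)
32^64 ≡ 34^2 = 1156 ≡ 34 (mod 66)
32^128 ≡ 34^2 = 1156 ≡ 34 (mod 66)
32^207 = 32^128 * 32^64 * 32^8 * 32^4 * 32^2 * 32^1 ≡ 34 * 34 * 34 * 34 * 34 * 32 (mod 66).
Accumulate the product:
34 * 34 = 1156 ≡ 34
34 * 34 = 1156 ≡ 34
34 * 34 = 1156 ≡ 34
34 * 34 = 1156 ≡ 34
34 * 32 = 1088 ≡ 32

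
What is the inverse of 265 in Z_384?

384 = 1×265 + 119
265 = 2×119 + 27
119 = 4×27 + 11
27 = 2×11 + 5
11 = 2×5 + 1
5 = 5×1 + 0
gcd(265, 384) = 1, so the inverse exists.
Bézout: 1 = 49×384 − 71×265.
So 265⁻¹ ≡ −71 ≡ 313 (mod 384).

313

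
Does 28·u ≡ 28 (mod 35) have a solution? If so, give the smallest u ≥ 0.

gcd(28, 35) = 7, and 7 | 28, so solutions exist.
Divide through by 7: 4·u ≡ 4 (mod 5).
4⁻¹ ≡ 4 (mod 5).
u ≡ 4·4 ≡ 1 (mod 5).
The smallest non-negative solution is u = 1.

1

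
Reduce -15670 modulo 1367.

734

-15670 = -12*1367 + 734, so -15670 ≡ 734 (mod 1367).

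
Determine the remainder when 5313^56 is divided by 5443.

5018

Using repeated squaring:
5313^1 ≡ 5313 (mod 5443)
5313^2 ≡ 5313^2 = 28227969 ≡ 571 (mod 5443)
5313^4 ≡ 571^2 = 326041 ≡ 4904 (mod 5443)
5313^8 ≡ 4904^2 = 24049216 ≡ 2042 (mod 5443)
5313^16 ≡ 2042^2 = 4169764 ≡ 426 (mod 5443)
5313^32 ≡ 426^2 = 181476 ≡ 1857 (mod 5443)
5313^56 = 5313^32 * 5313^16 * 5313^8 ≡ 1857 * 426 * 2042 (mod 5443).
Accumulate the product:
1857 * 426 = 791082 ≡ 1847
1847 * 2042 = 3771574 ≡ 5018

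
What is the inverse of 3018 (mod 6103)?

6103 = 2*3018 + 67
3018 = 45*67 + 3
67 = 22*3 + 1
3 = 3*1 + 0
gcd(3018, 6103) = 1, so the inverse exists.
Bézout: 1 = 991*6103 − 2004*3018.
So 3018⁻¹ ≡ −2004 ≡ 4099 (mod 6103).

4099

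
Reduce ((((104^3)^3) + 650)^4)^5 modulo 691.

(104)^3 ≡ 607 (mod 691)
(607)^3 ≡ 174 (mod 691)
174 + 650 = 824 ≡ 133 (mod 691)
(133)^4 ≡ 28 (mod 691)
(28)^5 ≡ 322 (mod 691)

322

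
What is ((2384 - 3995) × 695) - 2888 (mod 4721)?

2384 - 3995 = -1611 ≡ 3110 (mod 4721)
3110 × 695 = 2161450 ≡ 3953 (mod 4721)
3953 - 2888 = 1065

1065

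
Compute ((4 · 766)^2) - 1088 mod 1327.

1137

4 · 766 = 3064 ≡ 410 (mod 1327)
(410)^2 ≡ 898 (mod 1327)
898 - 1088 = -190 ≡ 1137 (mod 1327)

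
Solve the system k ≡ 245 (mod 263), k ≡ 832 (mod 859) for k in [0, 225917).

54949

263⁻¹ mod 859: 263*454 ≡ 1 (mod 859), so 263⁻¹ ≡ 454.
k = 245 + 263*((832 − 245)*454 mod 859) = 245 + 263*208 = 54949.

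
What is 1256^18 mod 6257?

Compute successive squares:
18 in binary is 10010, i.e. 18 = 16 + 2.
1256^1 ≡ 1256 (mod 6257)
1256^2 ≡ 1256^2 = 1577536 ≡ 772 (mod 6257)
1256^4 ≡ 772^2 = 595984 ≡ 1569 (mod 6257)
1256^8 ≡ 1569^2 = 2461761 ≡ 2760 (mod 6257)
1256^16 ≡ 2760^2 = 7617600 ≡ 2831 (mod 6257)
1256^18 = 1256^16 × 1256^2 ≡ 2831 × 772 (mod 6257).
2831 × 772 = 2185532 ≡ 1839 (mod 6257).

1839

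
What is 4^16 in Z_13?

4^1 ≡ 4 (mod 13)
4^2 ≡ 4^2 = 16 ≡ 3 (mod 13)
4^4 ≡ 3^2 = 9 (mod 13)
4^8 ≡ 9^2 = 81 ≡ 3 (mod 13)
4^16 ≡ 3^2 = 9 (mod 13)
So 4^16 ≡ 9 (mod 13).

9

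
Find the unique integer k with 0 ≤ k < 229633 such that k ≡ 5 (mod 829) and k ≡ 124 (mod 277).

65496

829⁻¹ mod 277: 829·138 ≡ 1 (mod 277), so 829⁻¹ ≡ 138.
k = 5 + 829·((124 − 5)·138 mod 277) = 5 + 829·79 = 65496.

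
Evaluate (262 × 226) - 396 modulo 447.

259

262 × 226 = 59212 ≡ 208 (mod 447)
208 - 396 = -188 ≡ 259 (mod 447)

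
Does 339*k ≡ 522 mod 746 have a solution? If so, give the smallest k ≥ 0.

gcd(339, 746) = 1, so a unique solution mod 746 exists.
339⁻¹ ≡ 735 (mod 746).
k ≡ 735*522 ≡ 226 (mod 746).

226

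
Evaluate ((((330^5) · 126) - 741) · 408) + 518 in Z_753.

(330)^5 ≡ 462 (mod 753)
462 · 126 = 58212 ≡ 231 (mod 753)
231 - 741 = -510 ≡ 243 (mod 753)
243 · 408 = 99144 ≡ 501 (mod 753)
501 + 518 = 1019 ≡ 266 (mod 753)

266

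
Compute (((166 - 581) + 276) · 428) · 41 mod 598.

166 - 581 = -415 ≡ 183 (mod 598)
183 + 276 = 459
459 · 428 = 196452 ≡ 308 (mod 598)
308 · 41 = 12628 ≡ 70 (mod 598)

70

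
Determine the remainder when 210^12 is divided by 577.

By square-and-multiply:
12 in binary is 1100, i.e. 12 = 8 + 4.
210^1 ≡ 210 (mod 577)
210^2 ≡ 210^2 = 44100 ≡ 248 (mod 577)
210^4 ≡ 248^2 = 61504 ≡ 342 (mod 577)
210^8 ≡ 342^2 = 116964 ≡ 410 (mod 577)
210^12 = 210^8 · 210^4 ≡ 410 · 342 (mod 577).
410 · 342 = 140220 ≡ 9 (mod 577).

9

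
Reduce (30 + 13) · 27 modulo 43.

0

30 + 13 = 43 ≡ 0 (mod 43)
0 · 27 = 0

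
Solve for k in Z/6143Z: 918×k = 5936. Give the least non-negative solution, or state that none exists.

gcd(918, 6143) = 1, so a unique solution mod 6143 exists.
918⁻¹ ≡ 890 (mod 6143).
k ≡ 890×5936 ≡ 60 (mod 6143).

60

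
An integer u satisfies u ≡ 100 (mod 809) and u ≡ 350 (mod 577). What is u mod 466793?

809⁻¹ mod 577: 809*97 ≡ 1 (mod 577), so 809⁻¹ ≡ 97.
u = 100 + 809*((350 − 100)*97 mod 577) = 100 + 809*16 = 13044.

13044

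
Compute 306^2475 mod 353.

293

2475 in binary is 100110101011, i.e. 2475 = 2048 + 256 + 128 + 32 + 8 + 2 + 1.
306^1 ≡ 306 (mod 353)
306^2 ≡ 306^2 = 93636 ≡ 91 (mod 353)
306^4 ≡ 91^2 = 8281 ≡ 162 (mod 353)
306^8 ≡ 162^2 = 26244 ≡ 122 (mod 353)
306^16 ≡ 122^2 = 14884 ≡ 58 (mod 353)
306^32 ≡ 58^2 = 3364 ≡ 187 (mod 353)
306^64 ≡ 187^2 = 34969 ≡ 22 (mod 353)
306^128 ≡ 22^2 = 484 ≡ 131 (mod 353)
306^256 ≡ 131^2 = 17161 ≡ 217 (mod 353)
306^512 ≡ 217^2 = 47089 ≡ 140 (mod 353)
306^1024 ≡ 140^2 = 19600 ≡ 185 (mod 353)
306^2048 ≡ 185^2 = 34225 ≡ 337 (mod 353)
306^2475 = 306^2048 * 306^256 * 306^128 * 306^32 * 306^8 * 306^2 * 306^1 ≡ 337 * 217 * 131 * 187 * 122 * 91 * 306 (mod 353).
Accumulate the product:
337 * 217 = 73129 ≡ 58
58 * 131 = 7598 ≡ 185
185 * 187 = 34595 ≡ 1
1 * 122 = 122
122 * 91 = 11102 ≡ 159
159 * 306 = 48654 ≡ 293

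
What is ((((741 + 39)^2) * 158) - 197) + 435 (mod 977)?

741 + 39 = 780
(780)^2 ≡ 706 (mod 977)
706 * 158 = 111548 ≡ 170 (mod 977)
170 - 197 = -27 ≡ 950 (mod 977)
950 + 435 = 1385 ≡ 408 (mod 977)

408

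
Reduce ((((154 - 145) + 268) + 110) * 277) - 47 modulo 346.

154 - 145 = 9
9 + 268 = 277
277 + 110 = 387 ≡ 41 (mod 346)
41 * 277 = 11357 ≡ 285 (mod 346)
285 - 47 = 238

238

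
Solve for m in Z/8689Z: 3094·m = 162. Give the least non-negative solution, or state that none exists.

gcd(3094, 8689) = 1, so a unique solution mod 8689 exists.
3094⁻¹ ≡ 4176 (mod 8689).
m ≡ 4176·162 ≡ 7459 (mod 8689).

7459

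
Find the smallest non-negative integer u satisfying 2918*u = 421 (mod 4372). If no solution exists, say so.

no solution

gcd(2918, 4372) = 2, and 2 does not divide 421.
So the congruence has no solution.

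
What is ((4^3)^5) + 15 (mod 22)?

5

(4)^3 ≡ 20 (mod 22)
(20)^5 ≡ 12 (mod 22)
12 + 15 = 27 ≡ 5 (mod 22)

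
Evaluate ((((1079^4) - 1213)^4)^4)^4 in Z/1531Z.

(1079)^4 ≡ 1399 (mod 1531)
1399 - 1213 = 186
(186)^4 ≡ 1001 (mod 1531)
(1001)^4 ≡ 334 (mod 1531)
(334)^4 ≡ 1512 (mod 1531)

1512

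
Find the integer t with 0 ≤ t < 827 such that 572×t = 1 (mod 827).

707

827 = 1·572 + 255
572 = 2·255 + 62
255 = 4·62 + 7
62 = 8·7 + 6
7 = 1·6 + 1
6 = 6·1 + 0
gcd(572, 827) = 1, so the inverse exists.
Bézout: 1 = 83·827 − 120·572.
So 572⁻¹ ≡ −120 ≡ 707 (mod 827).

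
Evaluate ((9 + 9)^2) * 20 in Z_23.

17

9 + 9 = 18
(18)^2 ≡ 2 (mod 23)
2 * 20 = 40 ≡ 17 (mod 23)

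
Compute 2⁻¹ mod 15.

15 = 7×2 + 1
2 = 2×1 + 0
gcd(2, 15) = 1, so the inverse exists.
Back-substitute for 1:
1 = 1×15 − 7×2
So 2⁻¹ ≡ −7 ≡ 8 (mod 15).

8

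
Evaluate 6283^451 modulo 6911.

By square-and-multiply:
6283^1 ≡ 6283 (mod 6911)
6283^2 ≡ 6283^2 = 39476089 ≡ 457 (mod 6911)
6283^4 ≡ 457^2 = 208849 ≡ 1519 (mod 6911)
6283^8 ≡ 1519^2 = 2307361 ≡ 5998 (mod 6911)
6283^16 ≡ 5998^2 = 35976004 ≡ 4249 (mod 6911)
6283^32 ≡ 4249^2 = 18054001 ≡ 2469 (mod 6911)
6283^64 ≡ 2469^2 = 6095961 ≡ 459 (mod 6911)
6283^128 ≡ 459^2 = 210681 ≡ 3351 (mod 6911)
6283^256 ≡ 3351^2 = 11229201 ≡ 5737 (mod 6911)
6283^451 = 6283^256 · 6283^128 · 6283^64 · 6283^2 · 6283^1 ≡ 5737 · 3351 · 459 · 457 · 6283 (mod 6911).
Accumulate the product:
5737 · 3351 = 19224687 ≡ 5196
5196 · 459 = 2384964 ≡ 669
669 · 457 = 305733 ≡ 1649
1649 · 6283 = 10360667 ≡ 1078

1078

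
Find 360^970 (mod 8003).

970 in binary is 1111001010, i.e. 970 = 512 + 256 + 128 + 64 + 8 + 2.
360^1 ≡ 360 (mod 8003)
360^2 ≡ 360^2 = 129600 ≡ 1552 (mod 8003)
360^4 ≡ 1552^2 = 2408704 ≡ 7804 (mod 8003)
360^8 ≡ 7804^2 = 60902416 ≡ 7589 (mod 8003)
360^16 ≡ 7589^2 = 57592921 ≡ 3333 (mod 8003)
360^32 ≡ 3333^2 = 11108889 ≡ 725 (mod 8003)
360^64 ≡ 725^2 = 525625 ≡ 5430 (mod 8003)
360^128 ≡ 5430^2 = 29484900 ≡ 1848 (mod 8003)
360^256 ≡ 1848^2 = 3415104 ≡ 5826 (mod 8003)
360^512 ≡ 5826^2 = 33942276 ≡ 1553 (mod 8003)
360^970 = 360^512 * 360^256 * 360^128 * 360^64 * 360^8 * 360^2 ≡ 1553 * 5826 * 1848 * 5430 * 7589 * 1552 (mod 8003).
Accumulate the product:
1553 * 5826 = 9047778 ≡ 4388
4388 * 1848 = 8109024 ≡ 1985
1985 * 5430 = 10778550 ≡ 6512
6512 * 7589 = 49419568 ≡ 1043
1043 * 1552 = 1618736 ≡ 2130

2130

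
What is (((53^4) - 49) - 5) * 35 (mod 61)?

(53)^4 ≡ 9 (mod 61)
9 - 49 = -40 ≡ 21 (mod 61)
21 - 5 = 16
16 * 35 = 560 ≡ 11 (mod 61)

11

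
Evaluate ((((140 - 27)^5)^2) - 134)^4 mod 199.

36

140 - 27 = 113
(113)^5 ≡ 75 (mod 199)
(75)^2 ≡ 53 (mod 199)
53 - 134 = -81 ≡ 118 (mod 199)
(118)^4 ≡ 36 (mod 199)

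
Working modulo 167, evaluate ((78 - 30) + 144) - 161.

78 - 30 = 48
48 + 144 = 192 ≡ 25 (mod 167)
25 - 161 = -136 ≡ 31 (mod 167)

31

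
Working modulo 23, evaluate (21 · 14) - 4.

14

21 · 14 = 294 ≡ 18 (mod 23)
18 - 4 = 14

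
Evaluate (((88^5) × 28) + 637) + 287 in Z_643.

485

(88)^5 ≡ 191 (mod 643)
191 × 28 = 5348 ≡ 204 (mod 643)
204 + 637 = 841 ≡ 198 (mod 643)
198 + 287 = 485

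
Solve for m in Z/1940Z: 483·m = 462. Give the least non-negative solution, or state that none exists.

254

gcd(483, 1940) = 1, so a unique solution mod 1940 exists.
483⁻¹ ≡ 727 (mod 1940).
m ≡ 727·462 ≡ 254 (mod 1940).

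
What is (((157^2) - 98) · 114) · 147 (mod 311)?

(157)^2 ≡ 80 (mod 311)
80 - 98 = -18 ≡ 293 (mod 311)
293 · 114 = 33402 ≡ 125 (mod 311)
125 · 147 = 18375 ≡ 26 (mod 311)

26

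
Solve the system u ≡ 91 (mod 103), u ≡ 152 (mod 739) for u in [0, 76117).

52621

103⁻¹ mod 739: 103×287 ≡ 1 (mod 739), so 103⁻¹ ≡ 287.
u = 91 + 103×((152 − 91)×287 mod 739) = 91 + 103×510 = 52621.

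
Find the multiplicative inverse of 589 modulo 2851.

2851 = 4×589 + 495
589 = 1×495 + 94
495 = 5×94 + 25
94 = 3×25 + 19
25 = 1×19 + 6
19 = 3×6 + 1
6 = 6×1 + 0
gcd(589, 2851) = 1, so the inverse exists.
Bézout: 1 = −94×2851 + 455×589.
So 589⁻¹ ≡ 455 (mod 2851).

455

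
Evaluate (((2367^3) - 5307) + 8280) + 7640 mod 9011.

5677

(2367)^3 ≡ 4075 (mod 9011)
4075 - 5307 = -1232 ≡ 7779 (mod 9011)
7779 + 8280 = 16059 ≡ 7048 (mod 9011)
7048 + 7640 = 14688 ≡ 5677 (mod 9011)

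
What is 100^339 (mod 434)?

8

Compute successive squares:
100^1 ≡ 100 (mod 434)
100^2 ≡ 100^2 = 10000 ≡ 18 (mod 434)
100^4 ≡ 18^2 = 324 (mod 434)
100^8 ≡ 324^2 = 104976 ≡ 382 (mod 434)
100^16 ≡ 382^2 = 145924 ≡ 100 (mod 434)
100^32 ≡ 100^2 = 10000 ≡ 18 (mod 434)
100^64 ≡ 18^2 = 324 (mod 434)
100^128 ≡ 324^2 = 104976 ≡ 382 (mod 434)
100^256 ≡ 382^2 = 145924 ≡ 100 (mod 434)
100^339 = 100^256 · 100^64 · 100^16 · 100^2 · 100^1 ≡ 100 · 324 · 100 · 18 · 100 (mod 434).
Accumulate the product:
100 · 324 = 32400 ≡ 284
284 · 100 = 28400 ≡ 190
190 · 18 = 3420 ≡ 382
382 · 100 = 38200 ≡ 8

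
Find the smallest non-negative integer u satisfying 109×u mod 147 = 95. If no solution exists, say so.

gcd(109, 147) = 1, so a unique solution mod 147 exists.
109⁻¹ ≡ 58 (mod 147).
u ≡ 58×95 ≡ 71 (mod 147).

71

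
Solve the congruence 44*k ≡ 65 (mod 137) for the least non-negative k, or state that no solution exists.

gcd(44, 137) = 1, so a unique solution mod 137 exists.
44⁻¹ ≡ 109 (mod 137).
k ≡ 109*65 ≡ 98 (mod 137).

98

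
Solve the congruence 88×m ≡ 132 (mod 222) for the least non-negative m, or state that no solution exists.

gcd(88, 222) = 2, and 2 | 132, so solutions exist.
Divide through by 2: 44×m = 66 (mod 111).
44⁻¹ ≡ 53 (mod 111).
m ≡ 53×66 ≡ 57 (mod 111).
The smallest non-negative solution is m = 57.

57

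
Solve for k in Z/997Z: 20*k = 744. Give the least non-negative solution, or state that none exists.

gcd(20, 997) = 1, so a unique solution mod 997 exists.
20⁻¹ ≡ 349 (mod 997).
k ≡ 349*744 ≡ 436 (mod 997).

436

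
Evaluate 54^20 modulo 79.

5

Using repeated squaring:
20 in binary is 10100, i.e. 20 = 16 + 4.
54^1 ≡ 54 (mod 79)
54^2 ≡ 54^2 = 2916 ≡ 72 (mod 79)
54^4 ≡ 72^2 = 5184 ≡ 49 (mod 79)
54^8 ≡ 49^2 = 2401 ≡ 31 (mod 79)
54^16 ≡ 31^2 = 961 ≡ 13 (mod 79)
54^20 = 54^16 · 54^4 ≡ 13 · 49 (mod 79).
13 · 49 = 637 ≡ 5 (mod 79).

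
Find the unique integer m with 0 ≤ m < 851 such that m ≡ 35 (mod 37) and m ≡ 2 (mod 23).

37⁻¹ mod 23: 37*5 ≡ 1 (mod 23), so 37⁻¹ ≡ 5.
m = 35 + 37*((2 − 35)*5 mod 23) = 35 + 37*19 = 738.

738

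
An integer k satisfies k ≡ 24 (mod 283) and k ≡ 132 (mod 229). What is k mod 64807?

283⁻¹ mod 229: 283·123 ≡ 1 (mod 229), so 283⁻¹ ≡ 123.
k = 24 + 283·((132 − 24)·123 mod 229) = 24 + 283·2 = 590.
Check: 590 mod 283 = 24, 590 mod 229 = 132. ✓

590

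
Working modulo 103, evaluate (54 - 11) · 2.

86

54 - 11 = 43
43 · 2 = 86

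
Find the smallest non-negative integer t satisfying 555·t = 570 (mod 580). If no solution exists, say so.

70

gcd(555, 580) = 5, and 5 | 570, so solutions exist.
Divide through by 5: 111·t = 114 (mod 116).
111⁻¹ ≡ 23 (mod 116).
t ≡ 23·114 ≡ 70 (mod 116).
The smallest non-negative solution is t = 70.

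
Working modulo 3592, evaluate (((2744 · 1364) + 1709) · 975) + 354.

2744 · 1364 = 3742816 ≡ 3544 (mod 3592)
3544 + 1709 = 5253 ≡ 1661 (mod 3592)
1661 · 975 = 1619475 ≡ 3075 (mod 3592)
3075 + 354 = 3429

3429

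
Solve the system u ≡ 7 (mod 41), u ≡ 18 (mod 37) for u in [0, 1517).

499

41⁻¹ mod 37: 41×28 ≡ 1 (mod 37), so 41⁻¹ ≡ 28.
u = 7 + 41×((18 − 7)×28 mod 37) = 7 + 41×12 = 499.
Check: 499 mod 41 = 7, 499 mod 37 = 18. ✓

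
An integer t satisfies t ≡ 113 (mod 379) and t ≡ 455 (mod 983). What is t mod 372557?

379⁻¹ mod 983: 379·83 ≡ 1 (mod 983), so 379⁻¹ ≡ 83.
t = 113 + 379·((455 − 113)·83 mod 983) = 113 + 379·862 = 326811.
Check: 326811 mod 379 = 113, 326811 mod 983 = 455. ✓

326811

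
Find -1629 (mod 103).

-1629 = -16*103 + 19, so -1629 ≡ 19 (mod 103).

19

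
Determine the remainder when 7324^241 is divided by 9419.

241 in binary is 11110001, i.e. 241 = 128 + 64 + 32 + 16 + 1.
7324^1 ≡ 7324 (mod 9419)
7324^2 ≡ 7324^2 = 53640976 ≡ 9190 (mod 9419)
7324^4 ≡ 9190^2 = 84456100 ≡ 5346 (mod 9419)
7324^8 ≡ 5346^2 = 28579716 ≡ 2470 (mod 9419)
7324^16 ≡ 2470^2 = 6100900 ≡ 6807 (mod 9419)
7324^32 ≡ 6807^2 = 46335249 ≡ 3188 (mod 9419)
7324^64 ≡ 3188^2 = 10163344 ≡ 243 (mod 9419)
7324^128 ≡ 243^2 = 59049 ≡ 2535 (mod 9419)
7324^241 = 7324^128 × 7324^64 × 7324^32 × 7324^16 × 7324^1 ≡ 2535 × 243 × 3188 × 6807 × 7324 (mod 9419).
Accumulate the product:
2535 × 243 = 616005 ≡ 3770
3770 × 3188 = 12018760 ≡ 116
116 × 6807 = 789612 ≡ 7835
7835 × 7324 = 57383540 ≡ 2992

2992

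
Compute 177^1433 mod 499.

By square-and-multiply:
177^1 ≡ 177 (mod 499)
177^2 ≡ 177^2 = 31329 ≡ 391 (mod 499)
177^4 ≡ 391^2 = 152881 ≡ 187 (mod 499)
177^8 ≡ 187^2 = 34969 ≡ 39 (mod 499)
177^16 ≡ 39^2 = 1521 ≡ 24 (mod 499)
177^32 ≡ 24^2 = 576 ≡ 77 (mod 499)
177^64 ≡ 77^2 = 5929 ≡ 440 (mod 499)
177^128 ≡ 440^2 = 193600 ≡ 487 (mod 499)
177^256 ≡ 487^2 = 237169 ≡ 144 (mod 499)
177^512 ≡ 144^2 = 20736 ≡ 277 (mod 499)
177^1024 ≡ 277^2 = 76729 ≡ 382 (mod 499)
177^1433 = 177^1024 × 177^256 × 177^128 × 177^16 × 177^8 × 177^1 ≡ 382 × 144 × 487 × 24 × 39 × 177 (mod 499).
Accumulate the product:
382 × 144 = 55008 ≡ 118
118 × 487 = 57466 ≡ 81
81 × 24 = 1944 ≡ 447
447 × 39 = 17433 ≡ 467
467 × 177 = 82659 ≡ 324

324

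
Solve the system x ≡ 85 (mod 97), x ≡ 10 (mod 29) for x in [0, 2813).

97⁻¹ mod 29: 97*3 ≡ 1 (mod 29), so 97⁻¹ ≡ 3.
x = 85 + 97*((10 − 85)*3 mod 29) = 85 + 97*7 = 764.

764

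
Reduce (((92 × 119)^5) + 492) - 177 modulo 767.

92 × 119 = 10948 ≡ 210 (mod 767)
(210)^5 ≡ 162 (mod 767)
162 + 492 = 654
654 - 177 = 477

477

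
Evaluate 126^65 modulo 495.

65 in binary is 1000001, i.e. 65 = 64 + 1.
126^1 ≡ 126 (mod 495)
126^2 ≡ 126^2 = 15876 ≡ 36 (mod 495)
126^4 ≡ 36^2 = 1296 ≡ 306 (mod 495)
126^8 ≡ 306^2 = 93636 ≡ 81 (mod 495)
126^16 ≡ 81^2 = 6561 ≡ 126 (mod 495)
126^32 ≡ 126^2 = 15876 ≡ 36 (mod 495)
126^64 ≡ 36^2 = 1296 ≡ 306 (mod 495)
126^65 = 126^64 * 126^1 ≡ 306 * 126 (mod 495).
306 * 126 = 38556 ≡ 441 (mod 495).

441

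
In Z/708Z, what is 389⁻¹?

617

708 = 1×389 + 319
389 = 1×319 + 70
319 = 4×70 + 39
70 = 1×39 + 31
39 = 1×31 + 8
31 = 3×8 + 7
8 = 1×7 + 1
7 = 7×1 + 0
gcd(389, 708) = 1, so the inverse exists.
Bézout: 1 = 50×708 − 91×389.
So 389⁻¹ ≡ −91 ≡ 617 (mod 708).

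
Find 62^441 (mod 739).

Compute successive squares:
441 in binary is 110111001, i.e. 441 = 256 + 128 + 32 + 16 + 8 + 1.
62^1 ≡ 62 (mod 739)
62^2 ≡ 62^2 = 3844 ≡ 149 (mod 739)
62^4 ≡ 149^2 = 22201 ≡ 31 (mod 739)
62^8 ≡ 31^2 = 961 ≡ 222 (mod 739)
62^16 ≡ 222^2 = 49284 ≡ 510 (mod 739)
62^32 ≡ 510^2 = 260100 ≡ 711 (mod 739)
62^64 ≡ 711^2 = 505521 ≡ 45 (mod 739)
62^128 ≡ 45^2 = 2025 ≡ 547 (mod 739)
62^256 ≡ 547^2 = 299209 ≡ 653 (mod 739)
62^441 = 62^256 * 62^128 * 62^32 * 62^16 * 62^8 * 62^1 ≡ 653 * 547 * 711 * 510 * 222 * 62 (mod 739).
Accumulate the product:
653 * 547 = 357191 ≡ 254
254 * 711 = 180594 ≡ 278
278 * 510 = 141780 ≡ 631
631 * 222 = 140082 ≡ 411
411 * 62 = 25482 ≡ 356

356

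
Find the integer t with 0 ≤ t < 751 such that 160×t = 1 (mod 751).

By the extended Euclidean algorithm:
751 = 4×160 + 111
160 = 1×111 + 49
111 = 2×49 + 13
49 = 3×13 + 10
13 = 1×10 + 3
10 = 3×3 + 1
3 = 3×1 + 0
gcd(160, 751) = 1, so the inverse exists.
Back-substitute for 1:
1 = 1×10 − 3×3
  = −3×13 + 4×10
  = 4×49 − 15×13
  = −15×111 + 34×49
  = 34×160 − 49×111
  = −49×751 + 230×160
So 160⁻¹ ≡ 230 (mod 751).

230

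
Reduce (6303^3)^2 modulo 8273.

(6303)^3 ≡ 4128 (mod 8273)
(4128)^2 ≡ 6277 (mod 8273)

6277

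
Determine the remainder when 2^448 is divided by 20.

448 in binary is 111000000, i.e. 448 = 256 + 128 + 64.
2^1 ≡ 2 (mod 20)
2^2 ≡ 2^2 = 4 (mod 20)
2^4 ≡ 4^2 = 16 (mod 20)
2^8 ≡ 16^2 = 256 ≡ 16 (mod 20)
2^16 ≡ 16^2 = 256 ≡ 16 (mod 20)
2^32 ≡ 16^2 = 256 ≡ 16 (mod 20)
2^64 ≡ 16^2 = 256 ≡ 16 (mod 20)
2^128 ≡ 16^2 = 256 ≡ 16 (mod 20)
2^256 ≡ 16^2 = 256 ≡ 16 (mod 20)
2^448 = 2^256 · 2^128 · 2^64 ≡ 16 · 16 · 16 (mod 20).
Accumulate the product:
16 · 16 = 256 ≡ 16
16 · 16 = 256 ≡ 16

16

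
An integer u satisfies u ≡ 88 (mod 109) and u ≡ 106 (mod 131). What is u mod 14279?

109⁻¹ mod 131: 109·125 ≡ 1 (mod 131), so 109⁻¹ ≡ 125.
u = 88 + 109·((106 − 88)·125 mod 131) = 88 + 109·23 = 2595.
Check: 2595 mod 109 = 88, 2595 mod 131 = 106. ✓

2595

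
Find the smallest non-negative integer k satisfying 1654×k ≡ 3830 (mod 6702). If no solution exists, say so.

gcd(1654, 6702) = 2, and 2 | 3830, so solutions exist.
Divide through by 2: 827×k ≡ 1915 (mod 3351).
827⁻¹ ≡ 1013 (mod 3351).
k ≡ 1013×1915 ≡ 3017 (mod 3351).
The smallest non-negative solution is k = 3017.

3017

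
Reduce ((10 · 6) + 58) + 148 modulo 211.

10 · 6 = 60
60 + 58 = 118
118 + 148 = 266 ≡ 55 (mod 211)

55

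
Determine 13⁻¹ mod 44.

Apply the Euclidean algorithm and back-substitute:
44 = 3·13 + 5
13 = 2·5 + 3
5 = 1·3 + 2
3 = 1·2 + 1
2 = 2·1 + 0
gcd(13, 44) = 1, so the inverse exists.
Back-substitute for 1:
1 = 1·3 − 1·2
  = −1·5 + 2·3
  = 2·13 − 5·5
  = −5·44 + 17·13
So 13⁻¹ ≡ 17 (mod 44).

17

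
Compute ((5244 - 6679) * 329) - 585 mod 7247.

5602

5244 - 6679 = -1435 ≡ 5812 (mod 7247)
5812 * 329 = 1912148 ≡ 6187 (mod 7247)
6187 - 585 = 5602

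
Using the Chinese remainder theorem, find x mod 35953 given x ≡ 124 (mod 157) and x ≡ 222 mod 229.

157⁻¹ mod 229: 157·194 ≡ 1 (mod 229), so 157⁻¹ ≡ 194.
x = 124 + 157·((222 − 124)·194 mod 229) = 124 + 157·5 = 909.

909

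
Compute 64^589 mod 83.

By square-and-multiply:
589 in binary is 1001001101, i.e. 589 = 512 + 64 + 8 + 4 + 1.
64^1 ≡ 64 (mod 83)
64^2 ≡ 64^2 = 4096 ≡ 29 (mod 83)
64^4 ≡ 29^2 = 841 ≡ 11 (mod 83)
64^8 ≡ 11^2 = 121 ≡ 38 (mod 83)
64^16 ≡ 38^2 = 1444 ≡ 33 (mod 83)
64^32 ≡ 33^2 = 1089 ≡ 10 (mod 83)
64^64 ≡ 10^2 = 100 ≡ 17 (mod 83)
64^128 ≡ 17^2 = 289 ≡ 40 (mod 83)
64^256 ≡ 40^2 = 1600 ≡ 23 (mod 83)
64^512 ≡ 23^2 = 529 ≡ 31 (mod 83)
64^589 = 64^512 × 64^64 × 64^8 × 64^4 × 64^1 ≡ 31 × 17 × 38 × 11 × 64 (mod 83).
Accumulate the product:
31 × 17 = 527 ≡ 29
29 × 38 = 1102 ≡ 23
23 × 11 = 253 ≡ 4
4 × 64 = 256 ≡ 7

7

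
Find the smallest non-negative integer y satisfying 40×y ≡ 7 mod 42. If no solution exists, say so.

gcd(40, 42) = 2, and 2 does not divide 7.
So the congruence has no solution.

no solution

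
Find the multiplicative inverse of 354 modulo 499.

117

499 = 1·354 + 145
354 = 2·145 + 64
145 = 2·64 + 17
64 = 3·17 + 13
17 = 1·13 + 4
13 = 3·4 + 1
4 = 4·1 + 0
gcd(354, 499) = 1, so the inverse exists.
Back-substitute for 1:
1 = 1·13 − 3·4
  = −3·17 + 4·13
  = 4·64 − 15·17
  = −15·145 + 34·64
  = 34·354 − 83·145
  = −83·499 + 117·354
So 354⁻¹ ≡ 117 (mod 499).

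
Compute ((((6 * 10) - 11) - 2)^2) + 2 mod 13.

1

6 * 10 = 60 ≡ 8 (mod 13)
8 - 11 = -3 ≡ 10 (mod 13)
10 - 2 = 8
(8)^2 ≡ 12 (mod 13)
12 + 2 = 14 ≡ 1 (mod 13)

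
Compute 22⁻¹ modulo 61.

25

Apply the Euclidean algorithm and back-substitute:
61 = 2*22 + 17
22 = 1*17 + 5
17 = 3*5 + 2
5 = 2*2 + 1
2 = 2*1 + 0
gcd(22, 61) = 1, so the inverse exists.
Bézout: 1 = −9*61 + 25*22.
So 22⁻¹ ≡ 25 (mod 61).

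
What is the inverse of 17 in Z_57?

57 = 3*17 + 6
17 = 2*6 + 5
6 = 1*5 + 1
5 = 5*1 + 0
gcd(17, 57) = 1, so the inverse exists.
Bézout: 1 = 3*57 − 10*17.
So 17⁻¹ ≡ −10 ≡ 47 (mod 57).

47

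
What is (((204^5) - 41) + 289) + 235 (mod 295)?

(204)^5 ≡ 284 (mod 295)
284 - 41 = 243
243 + 289 = 532 ≡ 237 (mod 295)
237 + 235 = 472 ≡ 177 (mod 295)

177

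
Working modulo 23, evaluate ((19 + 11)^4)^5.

19 + 11 = 30 ≡ 7 (mod 23)
(7)^4 ≡ 9 (mod 23)
(9)^5 ≡ 8 (mod 23)

8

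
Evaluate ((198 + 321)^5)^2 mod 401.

250

198 + 321 = 519 ≡ 118 (mod 401)
(118)^5 ≡ 253 (mod 401)
(253)^2 ≡ 250 (mod 401)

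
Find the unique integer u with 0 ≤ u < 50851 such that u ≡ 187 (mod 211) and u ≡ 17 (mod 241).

211⁻¹ mod 241: 211*8 ≡ 1 (mod 241), so 211⁻¹ ≡ 8.
u = 187 + 211*((17 − 187)*8 mod 241) = 187 + 211*86 = 18333.
Check: 18333 mod 211 = 187, 18333 mod 241 = 17. ✓

18333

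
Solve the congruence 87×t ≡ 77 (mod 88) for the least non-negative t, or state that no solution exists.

11

gcd(87, 88) = 1, so a unique solution mod 88 exists.
87⁻¹ ≡ 87 (mod 88).
t ≡ 87×77 ≡ 11 (mod 88).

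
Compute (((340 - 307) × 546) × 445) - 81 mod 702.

387

340 - 307 = 33
33 × 546 = 18018 ≡ 468 (mod 702)
468 × 445 = 208260 ≡ 468 (mod 702)
468 - 81 = 387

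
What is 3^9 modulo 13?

By square-and-multiply:
9 in binary is 1001, i.e. 9 = 8 + 1.
3^1 ≡ 3 (mod 13)
3^2 ≡ 3^2 = 9 (mod 13)
3^4 ≡ 9^2 = 81 ≡ 3 (mod 13)
3^8 ≡ 3^2 = 9 (mod 13)
3^9 = 3^8 · 3^1 ≡ 9 · 3 (mod 13).
9 · 3 = 27 ≡ 1 (mod 13).

1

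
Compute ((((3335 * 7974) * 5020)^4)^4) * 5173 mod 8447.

5807

3335 * 7974 = 26593290 ≡ 2134 (mod 8447)
2134 * 5020 = 10712680 ≡ 1884 (mod 8447)
(1884)^4 ≡ 5100 (mod 8447)
(5100)^4 ≡ 7777 (mod 8447)
7777 * 5173 = 40230421 ≡ 5807 (mod 8447)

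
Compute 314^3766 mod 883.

314^1 ≡ 314 (mod 883)
314^2 ≡ 314^2 = 98596 ≡ 583 (mod 883)
314^4 ≡ 583^2 = 339889 ≡ 817 (mod 883)
314^8 ≡ 817^2 = 667489 ≡ 824 (mod 883)
314^16 ≡ 824^2 = 678976 ≡ 832 (mod 883)
314^32 ≡ 832^2 = 692224 ≡ 835 (mod 883)
314^64 ≡ 835^2 = 697225 ≡ 538 (mod 883)
314^128 ≡ 538^2 = 289444 ≡ 703 (mod 883)
314^256 ≡ 703^2 = 494209 ≡ 612 (mod 883)
314^512 ≡ 612^2 = 374544 ≡ 152 (mod 883)
314^1024 ≡ 152^2 = 23104 ≡ 146 (mod 883)
314^2048 ≡ 146^2 = 21316 ≡ 124 (mod 883)
314^3766 = 314^2048 × 314^1024 × 314^512 × 314^128 × 314^32 × 314^16 × 314^4 × 314^2 ≡ 124 × 146 × 152 × 703 × 835 × 832 × 817 × 583 (mod 883).
Accumulate the product:
124 × 146 = 18104 ≡ 444
444 × 152 = 67488 ≡ 380
380 × 703 = 267140 ≡ 474
474 × 835 = 395790 ≡ 206
206 × 832 = 171392 ≡ 90
90 × 817 = 73530 ≡ 241
241 × 583 = 140503 ≡ 106

106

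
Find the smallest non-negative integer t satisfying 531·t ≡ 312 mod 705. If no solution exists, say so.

217

gcd(531, 705) = 3, and 3 | 312, so solutions exist.
Divide through by 3: 177·t mod 235 = 104.
177⁻¹ ≡ 158 (mod 235).
t ≡ 158·104 ≡ 217 (mod 235).
The smallest non-negative solution is t = 217.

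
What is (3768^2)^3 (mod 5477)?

278

(3768)^2 ≡ 1440 (mod 5477)
(1440)^3 ≡ 278 (mod 5477)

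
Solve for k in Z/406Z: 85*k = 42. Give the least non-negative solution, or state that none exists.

182

gcd(85, 406) = 1, so a unique solution mod 406 exists.
85⁻¹ ≡ 43 (mod 406).
k ≡ 43*42 ≡ 182 (mod 406).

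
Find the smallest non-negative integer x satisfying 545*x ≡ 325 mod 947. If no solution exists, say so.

435

gcd(545, 947) = 1, so a unique solution mod 947 exists.
545⁻¹ ≡ 351 (mod 947).
x ≡ 351*325 ≡ 435 (mod 947).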